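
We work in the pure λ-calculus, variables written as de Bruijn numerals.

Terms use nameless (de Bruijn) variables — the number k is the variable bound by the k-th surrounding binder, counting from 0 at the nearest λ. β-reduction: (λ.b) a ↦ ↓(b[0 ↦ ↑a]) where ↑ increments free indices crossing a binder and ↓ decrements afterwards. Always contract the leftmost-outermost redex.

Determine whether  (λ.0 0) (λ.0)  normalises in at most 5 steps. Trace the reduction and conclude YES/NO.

  start: (λ.0 0) (λ.0)
  →1  (λ.0) (λ.0)
  →2  λ.0

Answer: YES — reaches normal form λ.0 in 2 ≤ 5 steps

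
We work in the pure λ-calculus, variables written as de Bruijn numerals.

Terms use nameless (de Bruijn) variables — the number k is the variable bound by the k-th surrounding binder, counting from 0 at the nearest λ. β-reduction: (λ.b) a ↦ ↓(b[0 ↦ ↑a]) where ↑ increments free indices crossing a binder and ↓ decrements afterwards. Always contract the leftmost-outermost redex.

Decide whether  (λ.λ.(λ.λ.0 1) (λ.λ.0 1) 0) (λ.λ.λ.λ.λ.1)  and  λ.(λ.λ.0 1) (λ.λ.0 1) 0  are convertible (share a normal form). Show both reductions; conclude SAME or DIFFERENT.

Answer: SAME — A ⇓ λ.0 (λ.λ.0 1), B ⇓ λ.0 (λ.λ.0 1)

Working:
Term A:
  start: (λ.λ.(λ.λ.0 1) (λ.λ.0 1) 0) (λ.λ.λ.λ.λ.1)
  [1] λ.(λ.λ.0 1) (λ.λ.0 1) 0
  [2] λ.(λ.0 (λ.λ.0 1)) 0
  [3] λ.0 (λ.λ.0 1)

Term B:
  start: λ.(λ.λ.0 1) (λ.λ.0 1) 0
  [1] λ.(λ.0 (λ.λ.0 1)) 0
  [2] λ.0 (λ.λ.0 1)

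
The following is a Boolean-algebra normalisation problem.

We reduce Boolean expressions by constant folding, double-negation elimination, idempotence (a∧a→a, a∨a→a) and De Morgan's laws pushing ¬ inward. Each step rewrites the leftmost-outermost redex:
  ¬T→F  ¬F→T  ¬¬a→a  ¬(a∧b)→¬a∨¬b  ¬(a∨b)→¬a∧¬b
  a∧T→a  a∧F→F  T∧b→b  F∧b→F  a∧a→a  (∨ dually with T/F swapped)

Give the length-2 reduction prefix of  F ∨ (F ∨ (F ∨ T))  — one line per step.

Answer: after 2 steps: F ∨ T

Derivation:
  start: F ∨ (F ∨ (F ∨ T))
  step 1: F ∨ (F ∨ T)
  step 2: F ∨ T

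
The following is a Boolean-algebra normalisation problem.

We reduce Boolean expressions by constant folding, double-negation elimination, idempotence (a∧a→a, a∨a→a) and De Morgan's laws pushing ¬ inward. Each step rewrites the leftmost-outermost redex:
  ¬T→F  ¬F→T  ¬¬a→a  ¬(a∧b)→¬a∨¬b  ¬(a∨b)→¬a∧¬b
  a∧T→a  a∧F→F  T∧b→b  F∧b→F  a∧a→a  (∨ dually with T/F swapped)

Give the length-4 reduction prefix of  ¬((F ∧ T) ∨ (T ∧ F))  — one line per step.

  start: ¬((F ∧ T) ∨ (T ∧ F))
  step 1: ¬(F ∧ T) ∧ ¬(T ∧ F)
  step 2: (¬F ∨ ¬T) ∧ ¬(T ∧ F)
  step 3: (T ∨ ¬T) ∧ ¬(T ∧ F)
  step 4: T ∧ ¬(T ∧ F)

Answer: after 4 steps: T ∧ ¬(T ∧ F)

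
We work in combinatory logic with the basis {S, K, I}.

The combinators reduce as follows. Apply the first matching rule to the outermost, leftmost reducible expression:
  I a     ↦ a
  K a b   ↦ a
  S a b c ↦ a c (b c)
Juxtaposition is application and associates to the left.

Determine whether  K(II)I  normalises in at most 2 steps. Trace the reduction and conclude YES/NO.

Answer: YES — reaches normal form I in 2 ≤ 2 steps

Working:
  start: K(II)I
  →1  II
  →2  I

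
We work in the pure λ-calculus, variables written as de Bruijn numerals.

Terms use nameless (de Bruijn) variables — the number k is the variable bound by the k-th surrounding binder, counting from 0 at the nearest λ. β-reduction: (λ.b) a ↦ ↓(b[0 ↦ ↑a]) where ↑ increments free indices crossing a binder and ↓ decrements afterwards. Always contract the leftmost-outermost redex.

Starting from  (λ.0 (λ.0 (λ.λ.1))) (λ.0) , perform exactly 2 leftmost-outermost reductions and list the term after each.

Answer: after 2 steps: λ.0 (λ.λ.1)

Working:
  start: (λ.0 (λ.0 (λ.λ.1))) (λ.0)
  →1  (λ.0) (λ.0 (λ.λ.1))
  →2  λ.0 (λ.λ.1)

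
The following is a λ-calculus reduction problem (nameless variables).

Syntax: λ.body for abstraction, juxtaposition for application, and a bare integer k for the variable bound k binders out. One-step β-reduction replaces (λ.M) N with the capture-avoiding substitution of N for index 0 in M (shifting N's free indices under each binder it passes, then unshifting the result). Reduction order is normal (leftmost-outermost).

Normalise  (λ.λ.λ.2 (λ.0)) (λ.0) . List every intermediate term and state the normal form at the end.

Answer: normal form = λ.λ.λ.0  (in 2 steps)

Working:
  start: (λ.λ.λ.2 (λ.0)) (λ.0)
  step 1: λ.λ.(λ.0) (λ.0)
  step 2: λ.λ.λ.0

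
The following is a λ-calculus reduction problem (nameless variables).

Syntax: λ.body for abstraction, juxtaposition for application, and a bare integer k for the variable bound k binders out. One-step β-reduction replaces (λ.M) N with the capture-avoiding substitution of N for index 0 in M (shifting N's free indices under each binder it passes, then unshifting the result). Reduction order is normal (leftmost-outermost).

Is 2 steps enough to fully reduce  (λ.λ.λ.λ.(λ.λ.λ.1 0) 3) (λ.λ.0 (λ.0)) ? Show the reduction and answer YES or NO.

  start: (λ.λ.λ.λ.(λ.λ.λ.1 0) 3) (λ.λ.0 (λ.0))
  step 1: λ.λ.λ.(λ.λ.λ.1 0) (λ.λ.0 (λ.0))
  step 2: λ.λ.λ.λ.λ.1 0

Answer: YES — reaches normal form λ.λ.λ.λ.λ.1 0 in 2 ≤ 2 steps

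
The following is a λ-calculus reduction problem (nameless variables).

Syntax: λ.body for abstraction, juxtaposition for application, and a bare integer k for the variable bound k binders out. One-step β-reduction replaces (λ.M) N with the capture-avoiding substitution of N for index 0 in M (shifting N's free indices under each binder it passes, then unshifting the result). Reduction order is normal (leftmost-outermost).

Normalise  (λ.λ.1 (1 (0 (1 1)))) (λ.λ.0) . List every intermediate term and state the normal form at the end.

  start: (λ.λ.1 (1 (0 (1 1)))) (λ.λ.0)
  step 1: λ.(λ.λ.0) ((λ.λ.0) (0 ((λ.λ.0) (λ.λ.0))))
  step 2: λ.λ.0

Answer: normal form = λ.λ.0  (in 2 steps)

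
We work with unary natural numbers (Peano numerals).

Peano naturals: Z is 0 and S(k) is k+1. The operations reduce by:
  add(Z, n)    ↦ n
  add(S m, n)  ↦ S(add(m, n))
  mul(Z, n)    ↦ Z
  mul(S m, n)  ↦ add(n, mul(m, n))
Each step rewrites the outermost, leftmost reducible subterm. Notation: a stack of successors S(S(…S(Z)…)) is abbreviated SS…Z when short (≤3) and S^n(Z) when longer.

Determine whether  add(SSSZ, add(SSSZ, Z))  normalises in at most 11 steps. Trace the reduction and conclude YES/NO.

Answer: YES — reaches normal form S^6(Z) in 8 ≤ 11 steps

Reduction:
  start: add(SSSZ, add(SSSZ, Z))
  [1] S(add(SSZ, add(SSSZ, Z)))
  [2] S(S(add(SZ, add(SSSZ, Z))))
  [3] S(S(S(add(Z, add(SSSZ, Z)))))
  [4] S(S(S(add(SSSZ, Z))))
  [5] S(S(S(S(add(SSZ, Z)))))
  [6] S(S(S(S(S(add(SZ, Z))))))
  [7] S(S(S(S(S(S(add(Z, Z)))))))
  [8] S^6(Z)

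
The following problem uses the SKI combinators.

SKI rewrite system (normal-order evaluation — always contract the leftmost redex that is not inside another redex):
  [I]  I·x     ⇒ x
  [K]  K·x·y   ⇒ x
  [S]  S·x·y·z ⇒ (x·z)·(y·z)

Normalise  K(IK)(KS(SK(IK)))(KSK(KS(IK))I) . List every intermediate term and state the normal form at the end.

  start: K(IK)(KS(SK(IK)))(KSK(KS(IK))I)
  [1] IK(KSK(KS(IK))I)
  [2] K(KSK(KS(IK))I)
  [3] K(S(KS(IK))I)
  [4] K(SSI)

Answer: normal form = K(SSI)  (in 4 steps)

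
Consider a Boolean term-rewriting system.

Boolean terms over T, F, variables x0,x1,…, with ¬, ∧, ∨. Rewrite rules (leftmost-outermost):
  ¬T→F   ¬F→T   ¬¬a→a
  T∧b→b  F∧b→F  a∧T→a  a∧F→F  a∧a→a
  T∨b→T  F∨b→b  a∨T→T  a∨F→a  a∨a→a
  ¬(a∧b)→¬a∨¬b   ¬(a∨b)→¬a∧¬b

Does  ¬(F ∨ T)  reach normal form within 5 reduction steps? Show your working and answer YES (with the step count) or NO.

  start: ¬(F ∨ T)
  →1  ¬F ∧ ¬T
  →2  T ∧ ¬T
  →3  ¬T
  →4  F

Answer: YES — reaches normal form F in 4 ≤ 5 steps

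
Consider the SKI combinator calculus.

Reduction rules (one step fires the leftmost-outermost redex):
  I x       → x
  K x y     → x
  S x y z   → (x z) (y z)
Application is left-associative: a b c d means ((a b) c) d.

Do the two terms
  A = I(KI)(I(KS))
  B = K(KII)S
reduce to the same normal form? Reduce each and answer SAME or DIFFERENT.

Answer: SAME — A ⇓ I, B ⇓ I

Reduction:
Term A:
  start: I(KI)(I(KS))
  [1] KI(I(KS))
  [2] I

Term B:
  start: K(KII)S
  [1] KII
  [2] I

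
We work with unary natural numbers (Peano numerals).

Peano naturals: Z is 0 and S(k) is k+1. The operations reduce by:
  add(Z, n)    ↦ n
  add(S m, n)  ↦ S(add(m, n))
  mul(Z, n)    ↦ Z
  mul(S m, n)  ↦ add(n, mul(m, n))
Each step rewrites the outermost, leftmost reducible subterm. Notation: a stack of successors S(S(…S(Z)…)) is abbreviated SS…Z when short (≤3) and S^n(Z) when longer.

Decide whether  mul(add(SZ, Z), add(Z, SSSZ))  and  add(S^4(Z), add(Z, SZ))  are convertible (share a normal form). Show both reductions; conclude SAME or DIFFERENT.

Term A:
  start: mul(add(SZ, Z), add(Z, SSSZ))
  step 1: mul(S(add(Z, Z)), add(Z, SSSZ))
  step 2: add(add(Z, SSSZ), mul(add(Z, Z), add(Z, SSSZ)))
  step 3: add(SSSZ, mul(add(Z, Z), add(Z, SSSZ)))
  step 4: S(add(SSZ, mul(add(Z, Z), add(Z, SSSZ))))
  step 5: S(S(add(SZ, mul(add(Z, Z), add(Z, SSSZ)))))
  step 6: S(S(S(add(Z, mul(add(Z, Z), add(Z, SSSZ))))))
  step 7: S(S(S(mul(add(Z, Z), add(Z, SSSZ)))))
  step 8: S(S(S(mul(Z, add(Z, SSSZ)))))
  step 9: SSSZ

Term B:
  start: add(S^4(Z), add(Z, SZ))
  step 1: S(add(SSSZ, add(Z, SZ)))
  step 2: S(S(add(SSZ, add(Z, SZ))))
  step 3: S(S(S(add(SZ, add(Z, SZ)))))
  step 4: S(S(S(S(add(Z, add(Z, SZ))))))
  step 5: S(S(S(S(add(Z, SZ)))))
  step 6: S^5(Z)

Answer: DIFFERENT — A ⇓ SSSZ, B ⇓ S^5(Z)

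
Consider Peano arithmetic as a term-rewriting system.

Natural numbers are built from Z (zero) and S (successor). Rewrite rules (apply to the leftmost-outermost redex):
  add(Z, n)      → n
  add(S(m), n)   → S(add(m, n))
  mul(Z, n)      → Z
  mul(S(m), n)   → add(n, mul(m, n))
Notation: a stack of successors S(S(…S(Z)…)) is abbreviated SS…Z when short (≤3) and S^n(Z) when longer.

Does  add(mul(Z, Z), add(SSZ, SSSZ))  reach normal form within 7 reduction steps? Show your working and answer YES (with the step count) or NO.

  start: add(mul(Z, Z), add(SSZ, SSSZ))
  step 1: add(Z, add(SSZ, SSSZ))
  step 2: add(SSZ, SSSZ)
  step 3: S(add(SZ, SSSZ))
  step 4: S(S(add(Z, SSSZ)))
  step 5: S^5(Z)

Answer: YES — reaches normal form S^5(Z) in 5 ≤ 7 steps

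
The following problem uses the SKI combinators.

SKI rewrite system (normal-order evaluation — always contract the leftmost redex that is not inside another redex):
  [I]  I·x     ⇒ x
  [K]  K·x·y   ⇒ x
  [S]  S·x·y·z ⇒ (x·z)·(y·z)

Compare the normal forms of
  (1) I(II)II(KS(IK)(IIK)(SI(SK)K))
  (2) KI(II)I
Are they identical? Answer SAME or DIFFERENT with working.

Term A:
  start: I(II)II(KS(IK)(IIK)(SI(SK)K))
  →1  IIII(KS(IK)(IIK)(SI(SK)K))
  →2  III(KS(IK)(IIK)(SI(SK)K))
  →3  II(KS(IK)(IIK)(SI(SK)K))
  →4  I(KS(IK)(IIK)(SI(SK)K))
  →5  KS(IK)(IIK)(SI(SK)K)
  →6  S(IIK)(SI(SK)K)
  →7  S(IK)(SI(SK)K)
  →8  SK(SI(SK)K)
  →9  SK(IK(SKK))
  →10  SK(K(SKK))

Term B:
  start: KI(II)I
  →1  II
  →2  I

Answer: DIFFERENT — A ⇓ SK(K(SKK)), B ⇓ I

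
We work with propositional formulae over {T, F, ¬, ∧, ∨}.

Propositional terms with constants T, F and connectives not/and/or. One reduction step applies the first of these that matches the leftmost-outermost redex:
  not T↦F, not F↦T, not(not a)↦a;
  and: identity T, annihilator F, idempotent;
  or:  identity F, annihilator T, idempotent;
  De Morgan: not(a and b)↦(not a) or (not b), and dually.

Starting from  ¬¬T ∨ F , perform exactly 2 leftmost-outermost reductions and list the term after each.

  start: ¬¬T ∨ F
  →1  ¬¬T
  →2  T

Answer: after 2 steps: T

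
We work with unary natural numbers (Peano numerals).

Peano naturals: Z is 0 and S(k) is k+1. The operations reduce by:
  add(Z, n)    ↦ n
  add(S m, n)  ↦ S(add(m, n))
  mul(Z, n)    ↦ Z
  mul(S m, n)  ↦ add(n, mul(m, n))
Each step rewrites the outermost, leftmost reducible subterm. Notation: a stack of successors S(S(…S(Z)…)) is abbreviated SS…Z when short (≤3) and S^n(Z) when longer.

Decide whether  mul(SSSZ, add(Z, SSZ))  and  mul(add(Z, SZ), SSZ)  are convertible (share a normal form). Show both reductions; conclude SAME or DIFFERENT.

Answer: DIFFERENT — A ⇓ S^6(Z), B ⇓ SSZ

Working:
Term A:
  start: mul(SSSZ, add(Z, SSZ))
  step 1: add(add(Z, SSZ), mul(SSZ, add(Z, SSZ)))
  step 2: add(SSZ, mul(SSZ, add(Z, SSZ)))
  step 3: S(add(SZ, mul(SSZ, add(Z, SSZ))))
  step 4: S(S(add(Z, mul(SSZ, add(Z, SSZ)))))
  step 5: S(S(mul(SSZ, add(Z, SSZ))))
  step 6: S(S(add(add(Z, SSZ), mul(SZ, add(Z, SSZ)))))
  step 7: S(S(add(SSZ, mul(SZ, add(Z, SSZ)))))
  step 8: S(S(S(add(SZ, mul(SZ, add(Z, SSZ))))))
  step 9: S(S(S(S(add(Z, mul(SZ, add(Z, SSZ)))))))
  step 10: S(S(S(S(mul(SZ, add(Z, SSZ))))))
  step 11: S(S(S(S(add(add(Z, SSZ), mul(Z, add(Z, SSZ)))))))
  step 12: S(S(S(S(add(SSZ, mul(Z, add(Z, SSZ)))))))
  step 13: S(S(S(S(S(add(SZ, mul(Z, add(Z, SSZ))))))))
  step 14: S(S(S(S(S(S(add(Z, mul(Z, add(Z, SSZ)))))))))
  step 15: S(S(S(S(S(S(mul(Z, add(Z, SSZ))))))))
  step 16: S^6(Z)

Term B:
  start: mul(add(Z, SZ), SSZ)
  step 1: mul(SZ, SSZ)
  step 2: add(SSZ, mul(Z, SSZ))
  step 3: S(add(SZ, mul(Z, SSZ)))
  step 4: S(S(add(Z, mul(Z, SSZ))))
  step 5: S(S(mul(Z, SSZ)))
  step 6: SSZ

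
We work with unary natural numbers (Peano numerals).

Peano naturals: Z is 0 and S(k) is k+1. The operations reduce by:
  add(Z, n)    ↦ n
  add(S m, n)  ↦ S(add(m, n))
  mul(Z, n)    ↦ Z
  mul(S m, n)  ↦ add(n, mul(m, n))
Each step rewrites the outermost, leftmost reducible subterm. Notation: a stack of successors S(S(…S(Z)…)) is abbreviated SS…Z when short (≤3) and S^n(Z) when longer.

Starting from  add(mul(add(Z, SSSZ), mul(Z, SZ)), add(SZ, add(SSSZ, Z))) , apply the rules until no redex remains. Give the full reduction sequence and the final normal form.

Answer: normal form = S^4(Z)  (in 18 steps)

Derivation:
  start: add(mul(add(Z, SSSZ), mul(Z, SZ)), add(SZ, add(SSSZ, Z)))
  step 1: add(mul(SSSZ, mul(Z, SZ)), add(SZ, add(SSSZ, Z)))
  step 2: add(add(mul(Z, SZ), mul(SSZ, mul(Z, SZ))), add(SZ, add(SSSZ, Z)))
  step 3: add(add(Z, mul(SSZ, mul(Z, SZ))), add(SZ, add(SSSZ, Z)))
  step 4: add(mul(SSZ, mul(Z, SZ)), add(SZ, add(SSSZ, Z)))
  step 5: add(add(mul(Z, SZ), mul(SZ, mul(Z, SZ))), add(SZ, add(SSSZ, Z)))
  step 6: add(add(Z, mul(SZ, mul(Z, SZ))), add(SZ, add(SSSZ, Z)))
  step 7: add(mul(SZ, mul(Z, SZ)), add(SZ, add(SSSZ, Z)))
  step 8: add(add(mul(Z, SZ), mul(Z, mul(Z, SZ))), add(SZ, add(SSSZ, Z)))
  step 9: add(add(Z, mul(Z, mul(Z, SZ))), add(SZ, add(SSSZ, Z)))
  step 10: add(mul(Z, mul(Z, SZ)), add(SZ, add(SSSZ, Z)))
  step 11: add(Z, add(SZ, add(SSSZ, Z)))
  step 12: add(SZ, add(SSSZ, Z))
  step 13: S(add(Z, add(SSSZ, Z)))
  step 14: S(add(SSSZ, Z))
  step 15: S(S(add(SSZ, Z)))
  step 16: S(S(S(add(SZ, Z))))
  step 17: S(S(S(S(add(Z, Z)))))
  step 18: S^4(Z)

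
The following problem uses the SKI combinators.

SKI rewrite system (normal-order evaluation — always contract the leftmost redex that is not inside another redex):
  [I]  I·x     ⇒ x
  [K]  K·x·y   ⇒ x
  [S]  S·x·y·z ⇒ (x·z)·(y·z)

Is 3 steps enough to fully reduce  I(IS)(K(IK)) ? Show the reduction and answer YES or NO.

  start: I(IS)(K(IK))
  step 1: IS(K(IK))
  step 2: S(K(IK))
  step 3: S(KK)

Answer: YES — reaches normal form S(KK) in 3 ≤ 3 steps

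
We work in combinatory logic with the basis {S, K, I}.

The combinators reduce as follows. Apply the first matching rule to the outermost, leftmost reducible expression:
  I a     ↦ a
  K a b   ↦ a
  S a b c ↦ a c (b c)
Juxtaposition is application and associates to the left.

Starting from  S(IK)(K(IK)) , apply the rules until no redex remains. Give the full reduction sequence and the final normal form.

  start: S(IK)(K(IK))
  step 1: SK(K(IK))
  step 2: SK(KK)

Answer: normal form = SK(KK)  (in 2 steps)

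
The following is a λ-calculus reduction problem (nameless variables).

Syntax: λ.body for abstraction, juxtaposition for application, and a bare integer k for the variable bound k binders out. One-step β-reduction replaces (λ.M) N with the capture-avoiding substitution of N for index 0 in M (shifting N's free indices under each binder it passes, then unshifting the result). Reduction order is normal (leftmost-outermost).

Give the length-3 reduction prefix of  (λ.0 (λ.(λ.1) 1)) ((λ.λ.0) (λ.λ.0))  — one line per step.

  start: (λ.0 (λ.(λ.1) 1)) ((λ.λ.0) (λ.λ.0))
  →1  (λ.λ.0) (λ.λ.0) (λ.(λ.1) ((λ.λ.0) (λ.λ.0)))
  →2  (λ.0) (λ.(λ.1) ((λ.λ.0) (λ.λ.0)))
  →3  λ.(λ.1) ((λ.λ.0) (λ.λ.0))

Answer: after 3 steps: λ.(λ.1) ((λ.λ.0) (λ.λ.0))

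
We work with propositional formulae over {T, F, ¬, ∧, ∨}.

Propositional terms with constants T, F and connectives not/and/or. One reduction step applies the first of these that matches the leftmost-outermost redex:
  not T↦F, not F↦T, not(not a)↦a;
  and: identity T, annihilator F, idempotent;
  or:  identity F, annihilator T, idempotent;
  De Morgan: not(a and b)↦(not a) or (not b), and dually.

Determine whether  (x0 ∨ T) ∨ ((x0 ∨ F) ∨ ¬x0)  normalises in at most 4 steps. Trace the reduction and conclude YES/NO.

  start: (x0 ∨ T) ∨ ((x0 ∨ F) ∨ ¬x0)
  [1] T ∨ ((x0 ∨ F) ∨ ¬x0)
  [2] T

Answer: YES — reaches normal form T in 2 ≤ 4 steps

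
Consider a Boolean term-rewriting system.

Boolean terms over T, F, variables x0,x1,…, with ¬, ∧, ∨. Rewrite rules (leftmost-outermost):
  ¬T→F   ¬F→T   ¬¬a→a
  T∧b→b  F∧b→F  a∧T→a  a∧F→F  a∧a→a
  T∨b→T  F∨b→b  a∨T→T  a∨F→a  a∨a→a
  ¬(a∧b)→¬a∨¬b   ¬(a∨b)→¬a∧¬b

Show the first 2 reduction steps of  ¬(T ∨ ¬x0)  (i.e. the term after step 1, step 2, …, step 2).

  start: ¬(T ∨ ¬x0)
  [1] ¬T ∧ ¬¬x0
  [2] F ∧ ¬¬x0

Answer: after 2 steps: F ∧ ¬¬x0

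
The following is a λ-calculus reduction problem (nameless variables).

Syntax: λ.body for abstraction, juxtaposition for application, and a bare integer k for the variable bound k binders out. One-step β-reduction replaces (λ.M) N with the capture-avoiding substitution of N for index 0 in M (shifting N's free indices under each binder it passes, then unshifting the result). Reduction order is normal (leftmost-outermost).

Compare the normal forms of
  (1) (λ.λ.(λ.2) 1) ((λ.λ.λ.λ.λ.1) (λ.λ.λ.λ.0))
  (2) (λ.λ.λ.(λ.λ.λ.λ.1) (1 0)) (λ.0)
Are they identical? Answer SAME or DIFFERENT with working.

Answer: SAME — A ⇓ λ.λ.λ.λ.λ.1, B ⇓ λ.λ.λ.λ.λ.1

Working:
Term A:
  start: (λ.λ.(λ.2) 1) ((λ.λ.λ.λ.λ.1) (λ.λ.λ.λ.0))
  [1] λ.(λ.(λ.λ.λ.λ.λ.1) (λ.λ.λ.λ.0)) ((λ.λ.λ.λ.λ.1) (λ.λ.λ.λ.0))
  [2] λ.(λ.λ.λ.λ.λ.1) (λ.λ.λ.λ.0)
  [3] λ.λ.λ.λ.λ.1

Term B:
  start: (λ.λ.λ.(λ.λ.λ.λ.1) (1 0)) (λ.0)
  [1] λ.λ.(λ.λ.λ.λ.1) (1 0)
  [2] λ.λ.λ.λ.λ.1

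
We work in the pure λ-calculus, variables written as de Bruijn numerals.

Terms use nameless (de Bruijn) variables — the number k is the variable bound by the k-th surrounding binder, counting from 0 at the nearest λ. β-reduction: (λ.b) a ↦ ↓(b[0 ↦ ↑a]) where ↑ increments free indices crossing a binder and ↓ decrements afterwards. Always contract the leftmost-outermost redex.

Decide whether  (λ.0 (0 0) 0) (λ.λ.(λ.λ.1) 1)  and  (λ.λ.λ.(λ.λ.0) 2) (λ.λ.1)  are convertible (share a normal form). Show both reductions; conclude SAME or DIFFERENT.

Answer: DIFFERENT — A ⇓ λ.λ.λ.λ.λ.λ.2, B ⇓ λ.λ.λ.0

Reduction:
Term A:
  start: (λ.0 (0 0) 0) (λ.λ.(λ.λ.1) 1)
  →1  (λ.λ.(λ.λ.1) 1) ((λ.λ.(λ.λ.1) 1) (λ.λ.(λ.λ.1) 1)) (λ.λ.(λ.λ.1) 1)
  →2  (λ.(λ.λ.1) ((λ.λ.(λ.λ.1) 1) (λ.λ.(λ.λ.1) 1))) (λ.λ.(λ.λ.1) 1)
  →3  (λ.λ.1) ((λ.λ.(λ.λ.1) 1) (λ.λ.(λ.λ.1) 1))
  →4  λ.(λ.λ.(λ.λ.1) 1) (λ.λ.(λ.λ.1) 1)
  →5  λ.λ.(λ.λ.1) (λ.λ.(λ.λ.1) 1)
  →6  λ.λ.λ.λ.λ.(λ.λ.1) 1
  →7  λ.λ.λ.λ.λ.λ.2

Term B:
  start: (λ.λ.λ.(λ.λ.0) 2) (λ.λ.1)
  →1  λ.λ.(λ.λ.0) (λ.λ.1)
  →2  λ.λ.λ.0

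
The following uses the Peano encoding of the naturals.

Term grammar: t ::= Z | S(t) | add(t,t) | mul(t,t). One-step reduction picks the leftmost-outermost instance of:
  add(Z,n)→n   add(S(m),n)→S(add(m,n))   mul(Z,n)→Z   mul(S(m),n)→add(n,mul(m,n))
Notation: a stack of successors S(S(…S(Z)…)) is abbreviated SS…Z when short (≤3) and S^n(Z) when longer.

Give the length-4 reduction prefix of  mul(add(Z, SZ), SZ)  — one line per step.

  start: mul(add(Z, SZ), SZ)
  [1] mul(SZ, SZ)
  [2] add(SZ, mul(Z, SZ))
  [3] S(add(Z, mul(Z, SZ)))
  [4] S(mul(Z, SZ))

Answer: after 4 steps: S(mul(Z, SZ))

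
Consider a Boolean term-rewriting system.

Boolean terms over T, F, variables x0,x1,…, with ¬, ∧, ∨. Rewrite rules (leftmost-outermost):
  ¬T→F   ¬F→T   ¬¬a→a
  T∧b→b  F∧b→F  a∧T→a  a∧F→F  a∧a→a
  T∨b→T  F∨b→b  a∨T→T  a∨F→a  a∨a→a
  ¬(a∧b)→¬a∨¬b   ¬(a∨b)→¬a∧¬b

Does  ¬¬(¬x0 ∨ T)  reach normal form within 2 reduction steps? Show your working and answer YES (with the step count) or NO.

  start: ¬¬(¬x0 ∨ T)
  step 1: ¬x0 ∨ T
  step 2: T

Answer: YES — reaches normal form T in 2 ≤ 2 steps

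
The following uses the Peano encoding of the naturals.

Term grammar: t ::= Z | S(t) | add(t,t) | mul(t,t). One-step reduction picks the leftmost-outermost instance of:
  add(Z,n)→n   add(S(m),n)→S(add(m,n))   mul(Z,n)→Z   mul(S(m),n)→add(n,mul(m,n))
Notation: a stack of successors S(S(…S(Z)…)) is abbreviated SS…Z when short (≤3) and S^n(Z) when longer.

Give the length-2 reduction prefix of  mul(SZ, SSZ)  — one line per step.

  start: mul(SZ, SSZ)
  [1] add(SSZ, mul(Z, SSZ))
  [2] S(add(SZ, mul(Z, SSZ)))

Answer: after 2 steps: S(add(SZ, mul(Z, SSZ)))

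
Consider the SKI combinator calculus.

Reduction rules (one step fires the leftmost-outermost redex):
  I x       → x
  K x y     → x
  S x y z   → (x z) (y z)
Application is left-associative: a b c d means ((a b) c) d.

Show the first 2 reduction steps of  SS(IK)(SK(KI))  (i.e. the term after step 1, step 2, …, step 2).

Answer: after 2 steps: S(SK(KI))(K(SK(KI)))

Derivation:
  start: SS(IK)(SK(KI))
  step 1: S(SK(KI))(IK(SK(KI)))
  step 2: S(SK(KI))(K(SK(KI)))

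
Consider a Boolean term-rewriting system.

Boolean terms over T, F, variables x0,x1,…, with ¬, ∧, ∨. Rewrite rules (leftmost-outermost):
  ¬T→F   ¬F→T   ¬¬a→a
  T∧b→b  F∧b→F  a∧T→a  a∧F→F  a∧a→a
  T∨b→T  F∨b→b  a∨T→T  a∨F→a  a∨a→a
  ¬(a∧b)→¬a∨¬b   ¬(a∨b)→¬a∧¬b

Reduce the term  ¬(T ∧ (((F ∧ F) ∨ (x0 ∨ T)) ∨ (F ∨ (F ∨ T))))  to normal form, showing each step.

  start: ¬(T ∧ (((F ∧ F) ∨ (x0 ∨ T)) ∨ (F ∨ (F ∨ T))))
  →1  ¬T ∨ ¬(((F ∧ F) ∨ (x0 ∨ T)) ∨ (F ∨ (F ∨ T)))
  →2  F ∨ ¬(((F ∧ F) ∨ (x0 ∨ T)) ∨ (F ∨ (F ∨ T)))
  →3  ¬(((F ∧ F) ∨ (x0 ∨ T)) ∨ (F ∨ (F ∨ T)))
  →4  ¬((F ∧ F) ∨ (x0 ∨ T)) ∧ ¬(F ∨ (F ∨ T))
  →5  (¬(F ∧ F) ∧ ¬(x0 ∨ T)) ∧ ¬(F ∨ (F ∨ T))
  →6  ((¬F ∨ ¬F) ∧ ¬(x0 ∨ T)) ∧ ¬(F ∨ (F ∨ T))
  →7  (¬F ∧ ¬(x0 ∨ T)) ∧ ¬(F ∨ (F ∨ T))
  →8  (T ∧ ¬(x0 ∨ T)) ∧ ¬(F ∨ (F ∨ T))
  →9  ¬(x0 ∨ T) ∧ ¬(F ∨ (F ∨ T))
  →10  (¬x0 ∧ ¬T) ∧ ¬(F ∨ (F ∨ T))
  →11  (¬x0 ∧ F) ∧ ¬(F ∨ (F ∨ T))
  →12  F ∧ ¬(F ∨ (F ∨ T))
  →13  F

Answer: normal form = F  (in 13 steps)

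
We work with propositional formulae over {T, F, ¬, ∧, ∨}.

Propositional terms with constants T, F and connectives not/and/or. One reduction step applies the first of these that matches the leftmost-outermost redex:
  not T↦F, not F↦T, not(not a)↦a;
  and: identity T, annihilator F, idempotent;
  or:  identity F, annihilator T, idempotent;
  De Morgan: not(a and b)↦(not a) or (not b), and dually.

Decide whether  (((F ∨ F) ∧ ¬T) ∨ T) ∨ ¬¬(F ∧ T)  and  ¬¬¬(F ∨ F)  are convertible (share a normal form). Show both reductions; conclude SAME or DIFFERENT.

Term A:
  start: (((F ∨ F) ∧ ¬T) ∨ T) ∨ ¬¬(F ∧ T)
  →1  T ∨ ¬¬(F ∧ T)
  →2  T

Term B:
  start: ¬¬¬(F ∨ F)
  →1  ¬(F ∨ F)
  →2  ¬F ∧ ¬F
  →3  ¬F
  →4  T

Answer: SAME — A ⇓ T, B ⇓ T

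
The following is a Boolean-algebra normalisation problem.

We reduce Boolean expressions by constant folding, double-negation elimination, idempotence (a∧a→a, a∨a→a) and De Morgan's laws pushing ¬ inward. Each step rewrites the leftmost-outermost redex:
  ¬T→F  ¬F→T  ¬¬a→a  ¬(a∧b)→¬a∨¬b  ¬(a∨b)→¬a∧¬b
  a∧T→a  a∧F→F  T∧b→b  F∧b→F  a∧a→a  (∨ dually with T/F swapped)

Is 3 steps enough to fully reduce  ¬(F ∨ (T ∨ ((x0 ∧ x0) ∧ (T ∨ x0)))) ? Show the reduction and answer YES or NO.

  start: ¬(F ∨ (T ∨ ((x0 ∧ x0) ∧ (T ∨ x0))))
  step 1: ¬F ∧ ¬(T ∨ ((x0 ∧ x0) ∧ (T ∨ x0)))
  step 2: T ∧ ¬(T ∨ ((x0 ∧ x0) ∧ (T ∨ x0)))
  step 3: ¬(T ∨ ((x0 ∧ x0) ∧ (T ∨ x0)))

Answer: NO — after 3 steps the term is ¬(T ∨ ((x0 ∧ x0) ∧ (T ∨ x0))), not yet normal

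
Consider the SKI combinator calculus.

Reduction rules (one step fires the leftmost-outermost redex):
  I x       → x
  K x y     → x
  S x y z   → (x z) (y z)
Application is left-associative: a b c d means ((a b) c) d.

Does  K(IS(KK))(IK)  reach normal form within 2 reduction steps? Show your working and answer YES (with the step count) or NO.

  start: K(IS(KK))(IK)
  [1] IS(KK)
  [2] S(KK)

Answer: YES — reaches normal form S(KK) in 2 ≤ 2 steps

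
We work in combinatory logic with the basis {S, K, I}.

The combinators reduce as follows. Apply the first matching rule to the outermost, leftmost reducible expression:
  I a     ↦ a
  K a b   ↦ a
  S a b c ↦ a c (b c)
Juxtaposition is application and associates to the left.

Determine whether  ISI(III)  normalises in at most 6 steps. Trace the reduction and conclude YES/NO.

Answer: YES — reaches normal form SII in 3 ≤ 6 steps

Working:
  start: ISI(III)
  →1  SI(III)
  →2  SI(II)
  →3  SII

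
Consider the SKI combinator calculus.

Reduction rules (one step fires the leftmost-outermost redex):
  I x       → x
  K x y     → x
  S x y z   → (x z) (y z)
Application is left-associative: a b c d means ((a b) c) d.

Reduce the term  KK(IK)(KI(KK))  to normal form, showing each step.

Answer: normal form = KI  (in 2 steps)

Working:
  start: KK(IK)(KI(KK))
  step 1: K(KI(KK))
  step 2: KI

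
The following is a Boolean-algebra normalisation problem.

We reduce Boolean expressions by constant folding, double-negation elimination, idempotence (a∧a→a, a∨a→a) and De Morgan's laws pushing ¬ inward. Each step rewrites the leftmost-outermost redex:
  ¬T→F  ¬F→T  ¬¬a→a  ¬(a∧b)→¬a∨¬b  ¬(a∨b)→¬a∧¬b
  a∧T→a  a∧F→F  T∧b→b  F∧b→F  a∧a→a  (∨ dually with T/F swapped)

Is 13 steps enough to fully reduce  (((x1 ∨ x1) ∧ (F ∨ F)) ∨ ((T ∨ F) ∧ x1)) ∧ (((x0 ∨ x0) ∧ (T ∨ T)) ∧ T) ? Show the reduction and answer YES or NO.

  start: (((x1 ∨ x1) ∧ (F ∨ F)) ∨ ((T ∨ F) ∧ x1)) ∧ (((x0 ∨ x0) ∧ (T ∨ T)) ∧ T)
  [1] ((x1 ∧ (F ∨ F)) ∨ ((T ∨ F) ∧ x1)) ∧ (((x0 ∨ x0) ∧ (T ∨ T)) ∧ T)
  [2] ((x1 ∧ F) ∨ ((T ∨ F) ∧ x1)) ∧ (((x0 ∨ x0) ∧ (T ∨ T)) ∧ T)
  [3] (F ∨ ((T ∨ F) ∧ x1)) ∧ (((x0 ∨ x0) ∧ (T ∨ T)) ∧ T)
  [4] ((T ∨ F) ∧ x1) ∧ (((x0 ∨ x0) ∧ (T ∨ T)) ∧ T)
  [5] (T ∧ x1) ∧ (((x0 ∨ x0) ∧ (T ∨ T)) ∧ T)
  [6] x1 ∧ (((x0 ∨ x0) ∧ (T ∨ T)) ∧ T)
  [7] x1 ∧ ((x0 ∨ x0) ∧ (T ∨ T))
  [8] x1 ∧ (x0 ∧ (T ∨ T))
  [9] x1 ∧ (x0 ∧ T)
  [10] x1 ∧ x0

Answer: YES — reaches normal form x1 ∧ x0 in 10 ≤ 13 steps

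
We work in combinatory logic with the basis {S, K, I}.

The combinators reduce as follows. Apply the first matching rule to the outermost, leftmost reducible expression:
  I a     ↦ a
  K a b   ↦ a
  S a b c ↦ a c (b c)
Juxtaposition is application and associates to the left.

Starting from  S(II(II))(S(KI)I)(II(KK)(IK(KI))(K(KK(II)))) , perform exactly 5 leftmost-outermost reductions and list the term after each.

  start: S(II(II))(S(KI)I)(II(KK)(IK(KI))(K(KK(II))))
  [1] II(II)(II(KK)(IK(KI))(K(KK(II))))(S(KI)I(II(KK)(IK(KI))(K(KK(II)))))
  [2] I(II)(II(KK)(IK(KI))(K(KK(II))))(S(KI)I(II(KK)(IK(KI))(K(KK(II)))))
  [3] II(II(KK)(IK(KI))(K(KK(II))))(S(KI)I(II(KK)(IK(KI))(K(KK(II)))))
  [4] I(II(KK)(IK(KI))(K(KK(II))))(S(KI)I(II(KK)(IK(KI))(K(KK(II)))))
  [5] II(KK)(IK(KI))(K(KK(II)))(S(KI)I(II(KK)(IK(KI))(K(KK(II)))))

Answer: after 5 steps: II(KK)(IK(KI))(K(KK(II)))(S(KI)I(II(KK)(IK(KI))(K(KK(II)))))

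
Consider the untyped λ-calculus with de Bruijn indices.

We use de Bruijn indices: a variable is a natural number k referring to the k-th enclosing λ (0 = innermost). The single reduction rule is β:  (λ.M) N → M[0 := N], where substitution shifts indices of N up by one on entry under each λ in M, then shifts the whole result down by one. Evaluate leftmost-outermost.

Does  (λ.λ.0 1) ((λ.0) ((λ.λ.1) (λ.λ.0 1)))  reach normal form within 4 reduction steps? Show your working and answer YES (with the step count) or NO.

Answer: YES — reaches normal form λ.0 (λ.λ.λ.0 1) in 3 ≤ 4 steps

Derivation:
  start: (λ.λ.0 1) ((λ.0) ((λ.λ.1) (λ.λ.0 1)))
  [1] λ.0 ((λ.0) ((λ.λ.1) (λ.λ.0 1)))
  [2] λ.0 ((λ.λ.1) (λ.λ.0 1))
  [3] λ.0 (λ.λ.λ.0 1)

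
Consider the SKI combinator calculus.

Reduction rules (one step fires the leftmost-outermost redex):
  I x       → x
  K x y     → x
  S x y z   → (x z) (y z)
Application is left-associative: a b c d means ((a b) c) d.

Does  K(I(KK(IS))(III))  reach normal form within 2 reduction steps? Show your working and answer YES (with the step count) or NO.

  start: K(I(KK(IS))(III))
  →1  K(KK(IS)(III))
  →2  K(K(III))

Answer: NO — after 2 steps the term is K(K(III)), not yet normal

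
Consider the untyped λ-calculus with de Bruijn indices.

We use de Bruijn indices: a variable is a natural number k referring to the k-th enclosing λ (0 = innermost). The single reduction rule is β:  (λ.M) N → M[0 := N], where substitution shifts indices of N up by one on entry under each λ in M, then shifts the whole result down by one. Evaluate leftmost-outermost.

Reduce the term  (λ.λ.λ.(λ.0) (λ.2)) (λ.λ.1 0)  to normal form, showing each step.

Answer: normal form = λ.λ.λ.2  (in 2 steps)

Reduction:
  start: (λ.λ.λ.(λ.0) (λ.2)) (λ.λ.1 0)
  [1] λ.λ.(λ.0) (λ.2)
  [2] λ.λ.λ.2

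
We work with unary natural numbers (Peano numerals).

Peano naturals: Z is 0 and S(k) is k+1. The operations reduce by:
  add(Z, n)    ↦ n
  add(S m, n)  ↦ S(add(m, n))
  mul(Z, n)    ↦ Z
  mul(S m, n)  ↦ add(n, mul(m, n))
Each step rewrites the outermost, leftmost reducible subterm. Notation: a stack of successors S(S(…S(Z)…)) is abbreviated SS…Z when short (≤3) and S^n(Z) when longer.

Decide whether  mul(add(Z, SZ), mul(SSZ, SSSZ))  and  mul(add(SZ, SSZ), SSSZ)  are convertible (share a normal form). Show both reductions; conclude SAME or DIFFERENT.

Term A:
  start: mul(add(Z, SZ), mul(SSZ, SSSZ))
  step 1: mul(SZ, mul(SSZ, SSSZ))
  step 2: add(mul(SSZ, SSSZ), mul(Z, mul(SSZ, SSSZ)))
  step 3: add(add(SSSZ, mul(SZ, SSSZ)), mul(Z, mul(SSZ, SSSZ)))
  step 4: add(S(add(SSZ, mul(SZ, SSSZ))), mul(Z, mul(SSZ, SSSZ)))
  step 5: S(add(add(SSZ, mul(SZ, SSSZ)), mul(Z, mul(SSZ, SSSZ))))
  step 6: S(add(S(add(SZ, mul(SZ, SSSZ))), mul(Z, mul(SSZ, SSSZ))))
  step 7: S(S(add(add(SZ, mul(SZ, SSSZ)), mul(Z, mul(SSZ, SSSZ)))))
  step 8: S(S(add(S(add(Z, mul(SZ, SSSZ))), mul(Z, mul(SSZ, SSSZ)))))
  step 9: S(S(S(add(add(Z, mul(SZ, SSSZ)), mul(Z, mul(SSZ, SSSZ))))))
  step 10: S(S(S(add(mul(SZ, SSSZ), mul(Z, mul(SSZ, SSSZ))))))
  step 11: S(S(S(add(add(SSSZ, mul(Z, SSSZ)), mul(Z, mul(SSZ, SSSZ))))))
  step 12: S(S(S(add(S(add(SSZ, mul(Z, SSSZ))), mul(Z, mul(SSZ, SSSZ))))))
  step 13: S(S(S(S(add(add(SSZ, mul(Z, SSSZ)), mul(Z, mul(SSZ, SSSZ)))))))
  step 14: S(S(S(S(add(S(add(SZ, mul(Z, SSSZ))), mul(Z, mul(SSZ, SSSZ)))))))
  step 15: S(S(S(S(S(add(add(SZ, mul(Z, SSSZ)), mul(Z, mul(SSZ, SSSZ))))))))
  step 16: S(S(S(S(S(add(S(add(Z, mul(Z, SSSZ))), mul(Z, mul(SSZ, SSSZ))))))))
  step 17: S(S(S(S(S(S(add(add(Z, mul(Z, SSSZ)), mul(Z, mul(SSZ, SSSZ)))))))))
  step 18: S(S(S(S(S(S(add(mul(Z, SSSZ), mul(Z, mul(SSZ, SSSZ)))))))))
  step 19: S(S(S(S(S(S(add(Z, mul(Z, mul(SSZ, SSSZ)))))))))
  step 20: S(S(S(S(S(S(mul(Z, mul(SSZ, SSSZ))))))))
  step 21: S^6(Z)

Term B:
  start: mul(add(SZ, SSZ), SSSZ)
  step 1: mul(S(add(Z, SSZ)), SSSZ)
  step 2: add(SSSZ, mul(add(Z, SSZ), SSSZ))
  step 3: S(add(SSZ, mul(add(Z, SSZ), SSSZ)))
  step 4: S(S(add(SZ, mul(add(Z, SSZ), SSSZ))))
  step 5: S(S(S(add(Z, mul(add(Z, SSZ), SSSZ)))))
  step 6: S(S(S(mul(add(Z, SSZ), SSSZ))))
  step 7: S(S(S(mul(SSZ, SSSZ))))
  step 8: S(S(S(add(SSSZ, mul(SZ, SSSZ)))))
  step 9: S(S(S(S(add(SSZ, mul(SZ, SSSZ))))))
  step 10: S(S(S(S(S(add(SZ, mul(SZ, SSSZ)))))))
  step 11: S(S(S(S(S(S(add(Z, mul(SZ, SSSZ))))))))
  step 12: S(S(S(S(S(S(mul(SZ, SSSZ)))))))
  step 13: S(S(S(S(S(S(add(SSSZ, mul(Z, SSSZ))))))))
  step 14: S(S(S(S(S(S(S(add(SSZ, mul(Z, SSSZ)))))))))
  step 15: S(S(S(S(S(S(S(S(add(SZ, mul(Z, SSSZ))))))))))
  step 16: S(S(S(S(S(S(S(S(S(add(Z, mul(Z, SSSZ)))))))))))
  step 17: S(S(S(S(S(S(S(S(S(mul(Z, SSSZ))))))))))
  step 18: S^9(Z)

Answer: DIFFERENT — A ⇓ S^6(Z), B ⇓ S^9(Z)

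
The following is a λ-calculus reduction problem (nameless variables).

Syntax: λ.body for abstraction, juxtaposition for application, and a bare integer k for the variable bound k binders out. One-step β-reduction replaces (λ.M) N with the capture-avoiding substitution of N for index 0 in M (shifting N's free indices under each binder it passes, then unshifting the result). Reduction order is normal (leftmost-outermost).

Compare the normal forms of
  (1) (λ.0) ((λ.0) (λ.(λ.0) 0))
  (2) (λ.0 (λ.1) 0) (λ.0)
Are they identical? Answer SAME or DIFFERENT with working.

Answer: SAME — A ⇓ λ.0, B ⇓ λ.0

Derivation:
Term A:
  start: (λ.0) ((λ.0) (λ.(λ.0) 0))
  step 1: (λ.0) (λ.(λ.0) 0)
  step 2: λ.(λ.0) 0
  step 3: λ.0

Term B:
  start: (λ.0 (λ.1) 0) (λ.0)
  step 1: (λ.0) (λ.λ.0) (λ.0)
  step 2: (λ.λ.0) (λ.0)
  step 3: λ.0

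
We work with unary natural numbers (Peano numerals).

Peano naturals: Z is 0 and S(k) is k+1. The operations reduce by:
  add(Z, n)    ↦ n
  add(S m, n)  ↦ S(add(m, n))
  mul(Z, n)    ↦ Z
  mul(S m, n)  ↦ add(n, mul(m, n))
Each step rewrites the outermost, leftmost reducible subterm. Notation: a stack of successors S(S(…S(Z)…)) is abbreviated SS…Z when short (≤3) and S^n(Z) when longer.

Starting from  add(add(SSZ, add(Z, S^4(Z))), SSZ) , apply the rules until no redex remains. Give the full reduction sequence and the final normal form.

  start: add(add(SSZ, add(Z, S^4(Z))), SSZ)
  [1] add(S(add(SZ, add(Z, S^4(Z)))), SSZ)
  [2] S(add(add(SZ, add(Z, S^4(Z))), SSZ))
  [3] S(add(S(add(Z, add(Z, S^4(Z)))), SSZ))
  [4] S(S(add(add(Z, add(Z, S^4(Z))), SSZ)))
  [5] S(S(add(add(Z, S^4(Z)), SSZ)))
  [6] S(S(add(S^4(Z), SSZ)))
  [7] S(S(S(add(SSSZ, SSZ))))
  [8] S(S(S(S(add(SSZ, SSZ)))))
  [9] S(S(S(S(S(add(SZ, SSZ))))))
  [10] S(S(S(S(S(S(add(Z, SSZ)))))))
  [11] S^8(Z)

Answer: normal form = S^8(Z)  (in 11 steps)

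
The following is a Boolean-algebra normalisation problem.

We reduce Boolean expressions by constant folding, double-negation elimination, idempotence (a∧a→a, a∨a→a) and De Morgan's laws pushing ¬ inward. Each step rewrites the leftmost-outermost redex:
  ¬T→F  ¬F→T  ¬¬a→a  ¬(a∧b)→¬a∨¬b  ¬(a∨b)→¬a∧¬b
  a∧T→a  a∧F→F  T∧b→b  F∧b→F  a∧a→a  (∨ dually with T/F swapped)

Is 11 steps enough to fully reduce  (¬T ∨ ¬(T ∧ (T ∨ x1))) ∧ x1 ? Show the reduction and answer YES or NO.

Answer: YES — reaches normal form F in 9 ≤ 11 steps

Derivation:
  start: (¬T ∨ ¬(T ∧ (T ∨ x1))) ∧ x1
  →1  (F ∨ ¬(T ∧ (T ∨ x1))) ∧ x1
  →2  ¬(T ∧ (T ∨ x1)) ∧ x1
  →3  (¬T ∨ ¬(T ∨ x1)) ∧ x1
  →4  (F ∨ ¬(T ∨ x1)) ∧ x1
  →5  ¬(T ∨ x1) ∧ x1
  →6  (¬T ∧ ¬x1) ∧ x1
  →7  (F ∧ ¬x1) ∧ x1
  →8  F ∧ x1
  →9  F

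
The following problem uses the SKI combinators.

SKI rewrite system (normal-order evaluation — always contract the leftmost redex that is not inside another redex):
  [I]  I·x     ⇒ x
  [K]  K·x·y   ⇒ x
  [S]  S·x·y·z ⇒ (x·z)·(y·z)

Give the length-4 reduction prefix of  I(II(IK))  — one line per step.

  start: I(II(IK))
  →1  II(IK)
  →2  I(IK)
  →3  IK
  →4  K

Answer: after 4 steps: K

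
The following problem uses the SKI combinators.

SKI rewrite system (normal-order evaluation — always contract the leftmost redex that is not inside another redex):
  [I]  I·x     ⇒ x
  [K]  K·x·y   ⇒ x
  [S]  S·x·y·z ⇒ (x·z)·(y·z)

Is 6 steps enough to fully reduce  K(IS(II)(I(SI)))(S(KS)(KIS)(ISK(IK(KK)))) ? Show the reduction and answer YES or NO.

  start: K(IS(II)(I(SI)))(S(KS)(KIS)(ISK(IK(KK))))
  [1] IS(II)(I(SI))
  [2] S(II)(I(SI))
  [3] SI(I(SI))
  [4] SI(SI)

Answer: YES — reaches normal form SI(SI) in 4 ≤ 6 steps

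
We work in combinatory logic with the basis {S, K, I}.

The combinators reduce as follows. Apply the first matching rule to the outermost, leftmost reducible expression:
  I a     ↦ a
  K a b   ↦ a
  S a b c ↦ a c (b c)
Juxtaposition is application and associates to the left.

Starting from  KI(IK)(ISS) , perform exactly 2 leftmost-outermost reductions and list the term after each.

  start: KI(IK)(ISS)
  →1  I(ISS)
  →2  ISS

Answer: after 2 steps: ISS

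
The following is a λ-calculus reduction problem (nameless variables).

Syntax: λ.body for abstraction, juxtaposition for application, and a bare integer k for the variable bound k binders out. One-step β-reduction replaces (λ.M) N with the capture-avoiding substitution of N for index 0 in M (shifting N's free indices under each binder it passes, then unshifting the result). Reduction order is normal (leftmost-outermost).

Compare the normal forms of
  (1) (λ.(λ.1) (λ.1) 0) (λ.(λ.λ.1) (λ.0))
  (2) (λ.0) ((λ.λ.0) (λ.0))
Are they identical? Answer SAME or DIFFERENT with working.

Answer: DIFFERENT — A ⇓ λ.λ.0, B ⇓ λ.0

Working:
Term A:
  start: (λ.(λ.1) (λ.1) 0) (λ.(λ.λ.1) (λ.0))
  →1  (λ.λ.(λ.λ.1) (λ.0)) (λ.λ.(λ.λ.1) (λ.0)) (λ.(λ.λ.1) (λ.0))
  →2  (λ.(λ.λ.1) (λ.0)) (λ.(λ.λ.1) (λ.0))
  →3  (λ.λ.1) (λ.0)
  →4  λ.λ.0

Term B:
  start: (λ.0) ((λ.λ.0) (λ.0))
  →1  (λ.λ.0) (λ.0)
  →2  λ.0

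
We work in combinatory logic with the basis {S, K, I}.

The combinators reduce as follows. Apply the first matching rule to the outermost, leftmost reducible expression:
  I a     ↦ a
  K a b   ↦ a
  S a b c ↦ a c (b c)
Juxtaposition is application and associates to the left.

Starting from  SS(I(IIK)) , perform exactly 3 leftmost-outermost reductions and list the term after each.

  start: SS(I(IIK))
  step 1: SS(IIK)
  step 2: SS(IK)
  step 3: SSK

Answer: after 3 steps: SSK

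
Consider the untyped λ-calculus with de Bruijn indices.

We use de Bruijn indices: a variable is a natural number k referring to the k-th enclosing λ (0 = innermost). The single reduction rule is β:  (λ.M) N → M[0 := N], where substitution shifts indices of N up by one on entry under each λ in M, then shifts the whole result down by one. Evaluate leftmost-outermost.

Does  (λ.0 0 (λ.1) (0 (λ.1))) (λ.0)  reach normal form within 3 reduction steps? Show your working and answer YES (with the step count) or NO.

Answer: NO — after 3 steps the term is (λ.λ.0) ((λ.0) (λ.λ.0)), not yet normal

Working:
  start: (λ.0 0 (λ.1) (0 (λ.1))) (λ.0)
  [1] (λ.0) (λ.0) (λ.λ.0) ((λ.0) (λ.λ.0))
  [2] (λ.0) (λ.λ.0) ((λ.0) (λ.λ.0))
  [3] (λ.λ.0) ((λ.0) (λ.λ.0))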